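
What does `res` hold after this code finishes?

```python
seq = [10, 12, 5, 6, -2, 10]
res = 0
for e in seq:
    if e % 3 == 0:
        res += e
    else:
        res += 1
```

e=10: not %3==0, res = 0+1 = 1
e=12: %3==0, res = 1+12 = 13
e=5: not %3==0, res = 13+1 = 14
e=6: %3==0, res = 14+6 = 20
e=-2: not %3==0, res = 20+1 = 21
e=10: not %3==0, res = 21+1 = 22

22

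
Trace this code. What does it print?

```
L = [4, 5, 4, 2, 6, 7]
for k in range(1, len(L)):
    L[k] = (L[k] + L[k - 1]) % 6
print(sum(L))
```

18

k=1: L[1] = (5+4)%6 = 3 → [4, 3, 4, 2, 6, 7]
k=2: L[2] = (4+3)%6 = 1 → [4, 3, 1, 2, 6, 7]
k=3: L[3] = (2+1)%6 = 3 → [4, 3, 1, 3, 6, 7]
k=4: L[4] = (6+3)%6 = 3 → [4, 3, 1, 3, 3, 7]
k=5: L[5] = (7+3)%6 = 4 → [4, 3, 1, 3, 3, 4]
sum = 18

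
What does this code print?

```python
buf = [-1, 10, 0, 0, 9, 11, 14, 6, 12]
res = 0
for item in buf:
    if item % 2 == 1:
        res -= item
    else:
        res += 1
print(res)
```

-13

item=-1: odd, res = 0-(-1) = 1
item=10: not odd, res = 1+1 = 2
item=0: not odd, res = 2+1 = 3
item=0: not odd, res = 3+1 = 4
item=9: odd, res = 4-9 = -5
item=11: odd, res = (-5)-11 = -16
item=14: not odd, res = (-16)+1 = -15
item=6: not odd, res = (-15)+1 = -14
item=12: not odd, res = (-14)+1 = -13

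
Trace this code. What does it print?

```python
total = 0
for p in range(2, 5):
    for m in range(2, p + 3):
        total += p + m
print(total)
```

p=2,m=2: total = 0+4 = 4
p=2,m=3: total = 4+5 = 9
p=2,m=4: total = 9+6 = 15
p=3,m=2: total = 15+5 = 20
p=3,m=3: total = 20+6 = 26
p=3,m=4: total = 26+7 = 33
p=3,m=5: total = 33+8 = 41
p=4,m=2: total = 41+6 = 47
p=4,m=3: total = 47+7 = 54
p=4,m=4: total = 54+8 = 62
p=4,m=5: total = 62+9 = 71
p=4,m=6: total = 71+10 = 81

81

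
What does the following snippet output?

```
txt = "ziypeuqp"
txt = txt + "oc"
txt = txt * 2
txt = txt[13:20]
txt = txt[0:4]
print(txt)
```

peuq

+ 'oc' → 'ziypeuqpoc'
repeat ×2 → 'ziypeuqpocziypeuqpoc'
slice [13:20] → 'peuqpoc'
slice [0:4] → 'peuq'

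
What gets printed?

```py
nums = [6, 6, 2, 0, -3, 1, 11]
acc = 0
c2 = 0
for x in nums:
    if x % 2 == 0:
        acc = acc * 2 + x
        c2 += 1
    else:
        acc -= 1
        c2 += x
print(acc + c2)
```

x=6: even, acc = 0*2+6 = 6; c2=1
x=6: even, acc = 6*2+6 = 18; c2=2
x=2: even, acc = 18*2+2 = 38; c2=3
x=0: even, acc = 38*2+0 = 76; c2=4
x=-3: not even, acc = 76-1 = 75; c2=1
x=1: not even, acc = 75-1 = 74; c2=2
x=11: not even, acc = 74-1 = 73; c2=13
acc+c2 = 73+13 = 86

86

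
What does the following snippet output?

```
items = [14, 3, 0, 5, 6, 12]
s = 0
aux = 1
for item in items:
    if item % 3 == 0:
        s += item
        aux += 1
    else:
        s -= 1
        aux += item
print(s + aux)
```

43

item=14: not %3==0, s = 0-1 = -1; aux=15
item=3: %3==0, s = (-1)+3 = 2; aux=16
item=0: %3==0, s = 2+0 = 2; aux=17
item=5: not %3==0, s = 2-1 = 1; aux=22
item=6: %3==0, s = 1+6 = 7; aux=23
item=12: %3==0, s = 7+12 = 19; aux=24
s+aux = 19+24 = 43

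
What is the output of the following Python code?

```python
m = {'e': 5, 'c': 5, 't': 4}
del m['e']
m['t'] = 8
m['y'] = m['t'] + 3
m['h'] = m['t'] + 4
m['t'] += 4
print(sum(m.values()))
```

del 'e' → {'c': 5, 't': 4}
m['t'] = 8 → {'c': 5, 't': 8}
m['y'] = m['t']+3 = 11 → {'c': 5, 't': 8, 'y': 11}
m['h'] = m['t']+4 = 12 → {'c': 5, 't': 8, 'y': 11, 'h': 12}
m['t'] = 8+4 = 12 → {'c': 5, 't': 12, 'y': 11, 'h': 12}
sum of values = 40

40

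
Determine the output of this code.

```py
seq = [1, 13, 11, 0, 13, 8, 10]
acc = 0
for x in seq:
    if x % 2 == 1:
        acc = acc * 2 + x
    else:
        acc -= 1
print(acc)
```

91

x=1: odd, acc = 0*2+1 = 1
x=13: odd, acc = 1*2+13 = 15
x=11: odd, acc = 15*2+11 = 41
x=0: not odd, acc = 41-1 = 40
x=13: odd, acc = 40*2+13 = 93
x=8: not odd, acc = 93-1 = 92
x=10: not odd, acc = 92-1 = 91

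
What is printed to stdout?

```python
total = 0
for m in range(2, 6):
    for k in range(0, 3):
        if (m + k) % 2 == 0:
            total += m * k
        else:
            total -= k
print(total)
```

14

m=2,k=0: even sum, total = 0+0 = 0
m=2,k=1: odd sum, total = 0-1 = -1
m=2,k=2: even sum, total = (-1)+4 = 3
m=3,k=0: odd sum, total = 3-0 = 3
m=3,k=1: even sum, total = 3+3 = 6
m=3,k=2: odd sum, total = 6-2 = 4
m=4,k=0: even sum, total = 4+0 = 4
m=4,k=1: odd sum, total = 4-1 = 3
m=4,k=2: even sum, total = 3+8 = 11
m=5,k=0: odd sum, total = 11-0 = 11
m=5,k=1: even sum, total = 11+5 = 16
m=5,k=2: odd sum, total = 16-2 = 14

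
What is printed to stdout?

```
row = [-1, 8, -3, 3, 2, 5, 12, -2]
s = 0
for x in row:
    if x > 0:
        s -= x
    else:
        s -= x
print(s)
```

-24

x=-1: not >0, s = 0-(-1) = 1
x=8: >0, s = 1-8 = -7
x=-3: not >0, s = (-7)-(-3) = -4
x=3: >0, s = (-4)-3 = -7
x=2: >0, s = (-7)-2 = -9
x=5: >0, s = (-9)-5 = -14
x=12: >0, s = (-14)-12 = -26
x=-2: not >0, s = (-26)-(-2) = -24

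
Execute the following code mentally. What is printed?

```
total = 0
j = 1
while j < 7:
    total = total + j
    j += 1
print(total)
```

21

j=1: total = 0+1 = 1
j=2: total = 1+2 = 3
j=3: total = 3+3 = 6
j=4: total = 6+4 = 10
j=5: total = 10+5 = 15
j=6: total = 15+6 = 21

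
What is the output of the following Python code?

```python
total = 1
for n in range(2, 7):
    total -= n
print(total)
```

-19

n=2: total = 1-2 = -1
n=3: total = (-1)-3 = -4
n=4: total = (-4)-4 = -8
n=5: total = (-8)-5 = -13
n=6: total = (-13)-6 = -19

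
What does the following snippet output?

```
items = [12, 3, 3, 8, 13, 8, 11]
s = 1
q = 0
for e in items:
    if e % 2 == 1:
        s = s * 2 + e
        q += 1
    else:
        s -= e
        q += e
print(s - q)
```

e=12: not odd, s = 1-12 = -11; q=12
e=3: odd, s = (-11)*2+3 = -19; q=13
e=3: odd, s = (-19)*2+3 = -35; q=14
e=8: not odd, s = (-35)-8 = -43; q=22
e=13: odd, s = (-43)*2+13 = -73; q=23
e=8: not odd, s = (-73)-8 = -81; q=31
e=11: odd, s = (-81)*2+11 = -151; q=32
s-q = (-151)-32 = -183

-183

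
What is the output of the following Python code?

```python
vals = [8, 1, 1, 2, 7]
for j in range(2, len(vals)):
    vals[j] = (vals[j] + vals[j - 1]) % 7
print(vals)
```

j=2: vals[2] = (1+1)%7 = 2 → [8, 1, 2, 2, 7]
j=3: vals[3] = (2+2)%7 = 4 → [8, 1, 2, 4, 7]
j=4: vals[4] = (7+4)%7 = 4 → [8, 1, 2, 4, 4]

[8, 1, 2, 4, 4]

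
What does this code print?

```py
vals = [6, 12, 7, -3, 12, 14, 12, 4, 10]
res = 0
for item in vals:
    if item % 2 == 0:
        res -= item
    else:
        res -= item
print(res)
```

item=6: even, res = 0-6 = -6
item=12: even, res = (-6)-12 = -18
item=7: not even, res = (-18)-7 = -25
item=-3: not even, res = (-25)-(-3) = -22
item=12: even, res = (-22)-12 = -34
item=14: even, res = (-34)-14 = -48
item=12: even, res = (-48)-12 = -60
item=4: even, res = (-60)-4 = -64
item=10: even, res = (-64)-10 = -74

-74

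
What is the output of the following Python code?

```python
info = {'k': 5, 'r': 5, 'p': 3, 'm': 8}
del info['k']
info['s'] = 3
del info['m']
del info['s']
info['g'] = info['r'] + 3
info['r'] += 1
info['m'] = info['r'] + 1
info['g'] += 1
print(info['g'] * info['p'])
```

del 'k' → {'r': 5, 'p': 3, 'm': 8}
info['s'] = 3 → {'r': 5, 'p': 3, 'm': 8, 's': 3}
del 'm' → {'r': 5, 'p': 3, 's': 3}
del 's' → {'r': 5, 'p': 3}
info['g'] = info['r']+3 = 8 → {'r': 5, 'p': 3, 'g': 8}
info['r'] = 5+1 = 6 → {'r': 6, 'p': 3, 'g': 8}
info['m'] = info['r']+1 = 7 → {'r': 6, 'p': 3, 'g': 8, 'm': 7}
info['g'] = 8+1 = 9 → {'r': 6, 'p': 3, 'g': 9, 'm': 7}
info['g']*info['p'] = 9*3 = 27

27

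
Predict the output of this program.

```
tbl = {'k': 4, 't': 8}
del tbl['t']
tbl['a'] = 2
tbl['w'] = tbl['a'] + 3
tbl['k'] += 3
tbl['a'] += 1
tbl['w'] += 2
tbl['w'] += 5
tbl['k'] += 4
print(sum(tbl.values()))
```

26

del 't' → {'k': 4}
tbl['a'] = 2 → {'k': 4, 'a': 2}
tbl['w'] = tbl['a']+3 = 5 → {'k': 4, 'a': 2, 'w': 5}
tbl['k'] = 4+3 = 7 → {'k': 7, 'a': 2, 'w': 5}
tbl['a'] = 2+1 = 3 → {'k': 7, 'a': 3, 'w': 5}
tbl['w'] = 5+2 = 7 → {'k': 7, 'a': 3, 'w': 7}
tbl['w'] = 7+5 = 12 → {'k': 7, 'a': 3, 'w': 12}
tbl['k'] = 7+4 = 11 → {'k': 11, 'a': 3, 'w': 12}
sum of values = 26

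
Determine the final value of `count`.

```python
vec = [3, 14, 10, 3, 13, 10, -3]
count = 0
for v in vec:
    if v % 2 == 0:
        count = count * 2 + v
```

v=3: not even
v=14: even, count = 0*2+14 = 14
v=10: even, count = 14*2+10 = 38
v=3: not even
v=13: not even
v=10: even, count = 38*2+10 = 86
v=-3: not even

86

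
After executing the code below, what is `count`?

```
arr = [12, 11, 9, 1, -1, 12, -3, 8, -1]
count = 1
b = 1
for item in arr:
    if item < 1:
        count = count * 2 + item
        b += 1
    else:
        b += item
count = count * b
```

-171

item=12: not <1; b=13
item=11: not <1; b=24
item=9: not <1; b=33
item=1: not <1; b=34
item=-1: <1, count = 1*2+(-1) = 1; b=35
item=12: not <1; b=47
item=-3: <1, count = 1*2+(-3) = -1; b=48
item=8: not <1; b=56
item=-1: <1, count = (-1)*2+(-1) = -3; b=57
count*b = (-3)*57 = -171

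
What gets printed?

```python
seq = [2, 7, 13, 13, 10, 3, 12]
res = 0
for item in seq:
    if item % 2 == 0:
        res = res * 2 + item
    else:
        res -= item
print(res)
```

item=2: even, res = 0*2+2 = 2
item=7: not even, res = 2-7 = -5
item=13: not even, res = (-5)-13 = -18
item=13: not even, res = (-18)-13 = -31
item=10: even, res = (-31)*2+10 = -52
item=3: not even, res = (-52)-3 = -55
item=12: even, res = (-55)*2+12 = -98

-98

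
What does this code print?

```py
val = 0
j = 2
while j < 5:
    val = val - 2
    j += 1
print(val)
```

j=2: val = 0-2 = -2
j=3: val = (-2)-2 = -4
j=4: val = (-4)-2 = -6

-6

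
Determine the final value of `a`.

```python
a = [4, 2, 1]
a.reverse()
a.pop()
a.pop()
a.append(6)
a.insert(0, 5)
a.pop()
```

[5, 1]

reverse → [1, 2, 4]
pop() removes 4 → [1, 2]
pop() removes 2 → [1]
append 6 → [1, 6]
insert 5 at 0 → [5, 1, 6]
pop() removes 6 → [5, 1]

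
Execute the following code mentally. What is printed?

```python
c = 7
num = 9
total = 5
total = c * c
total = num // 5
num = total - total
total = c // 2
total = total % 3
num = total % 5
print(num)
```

total = 7*7 = 49
total = 9//5 = 1
num = 1-1 = 0
total = 7//2 = 3
total = 3%3 = 0
num = 0%5 = 0

0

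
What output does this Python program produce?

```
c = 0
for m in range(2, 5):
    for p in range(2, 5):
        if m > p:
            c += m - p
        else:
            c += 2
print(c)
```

m=2,p=2: not 2>2, c = 0+2 = 2
m=2,p=3: not 2>3, c = 2+2 = 4
m=2,p=4: not 2>4, c = 4+2 = 6
m=3,p=2: 3>2, c = 6+1 = 7
m=3,p=3: not 3>3, c = 7+2 = 9
m=3,p=4: not 3>4, c = 9+2 = 11
m=4,p=2: 4>2, c = 11+2 = 13
m=4,p=3: 4>3, c = 13+1 = 14
m=4,p=4: not 4>4, c = 14+2 = 16

16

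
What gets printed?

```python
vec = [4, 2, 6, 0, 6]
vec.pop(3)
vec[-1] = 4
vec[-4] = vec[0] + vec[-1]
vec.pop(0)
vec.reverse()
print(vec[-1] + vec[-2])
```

8

pop(3) removes 0 → [4, 2, 6, 6]
vec[-1] = 4 → [4, 2, 6, 4]
vec[-4] = vec[0]+vec[-1] = 4+4 = 8 → [8, 2, 6, 4]
pop(0) removes 8 → [2, 6, 4]
reverse → [4, 6, 2]
vec[-1]+vec[-2] = 2+6 = 8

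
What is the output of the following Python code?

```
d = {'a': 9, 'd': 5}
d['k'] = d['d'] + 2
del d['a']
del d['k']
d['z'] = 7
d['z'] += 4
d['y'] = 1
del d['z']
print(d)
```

{'d': 5, 'y': 1}

d['k'] = d['d']+2 = 7 → {'a': 9, 'd': 5, 'k': 7}
del 'a' → {'d': 5, 'k': 7}
del 'k' → {'d': 5}
d['z'] = 7 → {'d': 5, 'z': 7}
d['z'] = 7+4 = 11 → {'d': 5, 'z': 11}
d['y'] = 1 → {'d': 5, 'z': 11, 'y': 1}
del 'z' → {'d': 5, 'y': 1}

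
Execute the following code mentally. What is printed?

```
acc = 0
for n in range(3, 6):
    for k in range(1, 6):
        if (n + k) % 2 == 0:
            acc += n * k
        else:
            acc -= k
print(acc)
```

75

n=3,k=1: even sum, acc = 0+3 = 3
n=3,k=2: odd sum, acc = 3-2 = 1
n=3,k=3: even sum, acc = 1+9 = 10
n=3,k=4: odd sum, acc = 10-4 = 6
n=3,k=5: even sum, acc = 6+15 = 21
n=4,k=1: odd sum, acc = 21-1 = 20
n=4,k=2: even sum, acc = 20+8 = 28
n=4,k=3: odd sum, acc = 28-3 = 25
n=4,k=4: even sum, acc = 25+16 = 41
n=4,k=5: odd sum, acc = 41-5 = 36
n=5,k=1: even sum, acc = 36+5 = 41
n=5,k=2: odd sum, acc = 41-2 = 39
n=5,k=3: even sum, acc = 39+15 = 54
n=5,k=4: odd sum, acc = 54-4 = 50
n=5,k=5: even sum, acc = 50+25 = 75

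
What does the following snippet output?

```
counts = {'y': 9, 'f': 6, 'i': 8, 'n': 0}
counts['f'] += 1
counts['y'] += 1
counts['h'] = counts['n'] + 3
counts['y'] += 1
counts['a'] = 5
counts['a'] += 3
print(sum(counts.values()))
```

37

counts['f'] = 6+1 = 7 → {'y': 9, 'f': 7, 'i': 8, 'n': 0}
counts['y'] = 9+1 = 10 → {'y': 10, 'f': 7, 'i': 8, 'n': 0}
counts['h'] = counts['n']+3 = 3 → {'y': 10, 'f': 7, 'i': 8, 'n': 0, 'h': 3}
counts['y'] = 10+1 = 11 → {'y': 11, 'f': 7, 'i': 8, 'n': 0, 'h': 3}
counts['a'] = 5 → {'y': 11, 'f': 7, 'i': 8, 'n': 0, 'h': 3, 'a': 5}
counts['a'] = 5+3 = 8 → {'y': 11, 'f': 7, 'i': 8, 'n': 0, 'h': 3, 'a': 8}
sum of values = 37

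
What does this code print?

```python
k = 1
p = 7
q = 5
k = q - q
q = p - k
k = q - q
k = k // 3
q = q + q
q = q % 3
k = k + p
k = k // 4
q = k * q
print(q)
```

2

k = 5-5 = 0
q = 7-0 = 7
k = 7-7 = 0
k = 0//3 = 0
q = 7+7 = 14
q = 14%3 = 2
k = 0+7 = 7
k = 7//4 = 1
q = 1*2 = 2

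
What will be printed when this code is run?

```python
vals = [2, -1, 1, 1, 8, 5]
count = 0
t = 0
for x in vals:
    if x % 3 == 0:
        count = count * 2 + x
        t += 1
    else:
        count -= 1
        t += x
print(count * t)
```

x=2: not %3==0, count = 0-1 = -1; t=2
x=-1: not %3==0, count = (-1)-1 = -2; t=1
x=1: not %3==0, count = (-2)-1 = -3; t=2
x=1: not %3==0, count = (-3)-1 = -4; t=3
x=8: not %3==0, count = (-4)-1 = -5; t=11
x=5: not %3==0, count = (-5)-1 = -6; t=16
count*t = (-6)*16 = -96

-96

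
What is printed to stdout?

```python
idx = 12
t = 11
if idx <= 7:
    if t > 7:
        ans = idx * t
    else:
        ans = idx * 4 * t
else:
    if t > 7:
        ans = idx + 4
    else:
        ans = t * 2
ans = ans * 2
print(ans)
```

32

idx=12, t=11
idx <= 7 is False; t > 7 is True
→ ans = idx + 4 = 16
ans = 16*2 = 32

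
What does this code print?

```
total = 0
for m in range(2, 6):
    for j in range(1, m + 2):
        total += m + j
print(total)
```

m=2,j=1: total = 0+3 = 3
m=2,j=2: total = 3+4 = 7
m=2,j=3: total = 7+5 = 12
m=3,j=1: total = 12+4 = 16
m=3,j=2: total = 16+5 = 21
m=3,j=3: total = 21+6 = 27
m=3,j=4: total = 27+7 = 34
m=4,j=1: total = 34+5 = 39
m=4,j=2: total = 39+6 = 45
m=4,j=3: total = 45+7 = 52
m=4,j=4: total = 52+8 = 60
m=4,j=5: total = 60+9 = 69
m=5,j=1: total = 69+6 = 75
m=5,j=2: total = 75+7 = 82
m=5,j=3: total = 82+8 = 90
m=5,j=4: total = 90+9 = 99
m=5,j=5: total = 99+10 = 109
m=5,j=6: total = 109+11 = 120

120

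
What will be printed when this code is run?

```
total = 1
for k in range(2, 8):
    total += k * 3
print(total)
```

82

k=2: total = 1+2*3 = 7
k=3: total = 7+3*3 = 16
k=4: total = 16+4*3 = 28
k=5: total = 28+5*3 = 43
k=6: total = 43+6*3 = 61
k=7: total = 61+7*3 = 82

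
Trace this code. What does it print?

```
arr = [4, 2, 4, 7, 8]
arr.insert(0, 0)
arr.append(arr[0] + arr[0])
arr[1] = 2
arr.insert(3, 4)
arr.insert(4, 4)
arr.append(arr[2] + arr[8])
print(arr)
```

[0, 2, 2, 4, 4, 4, 7, 8, 0, 2]

insert 0 at 0 → [0, 4, 2, 4, 7, 8]
append arr[0]+arr[0] = 0+0 = 0 → [0, 4, 2, 4, 7, 8, 0]
arr[1] = 2 → [0, 2, 2, 4, 7, 8, 0]
insert 4 at 3 → [0, 2, 2, 4, 4, 7, 8, 0]
insert 4 at 4 → [0, 2, 2, 4, 4, 4, 7, 8, 0]
append arr[2]+arr[8] = 2+0 = 2 → [0, 2, 2, 4, 4, 4, 7, 8, 0, 2]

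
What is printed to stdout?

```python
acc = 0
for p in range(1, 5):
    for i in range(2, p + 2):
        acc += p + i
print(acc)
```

60

p=1,i=2: acc = 0+3 = 3
p=2,i=2: acc = 3+4 = 7
p=2,i=3: acc = 7+5 = 12
p=3,i=2: acc = 12+5 = 17
p=3,i=3: acc = 17+6 = 23
p=3,i=4: acc = 23+7 = 30
p=4,i=2: acc = 30+6 = 36
p=4,i=3: acc = 36+7 = 43
p=4,i=4: acc = 43+8 = 51
p=4,i=5: acc = 51+9 = 60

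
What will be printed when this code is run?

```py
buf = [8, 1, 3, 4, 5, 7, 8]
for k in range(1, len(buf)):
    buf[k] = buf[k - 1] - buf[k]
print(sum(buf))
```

-18

k=1: buf[1] = 8-1 = 7 → [8, 7, 3, 4, 5, 7, 8]
k=2: buf[2] = 7-3 = 4 → [8, 7, 4, 4, 5, 7, 8]
k=3: buf[3] = 4-4 = 0 → [8, 7, 4, 0, 5, 7, 8]
k=4: buf[4] = 0-5 = -5 → [8, 7, 4, 0, -5, 7, 8]
k=5: buf[5] = (-5)-7 = -12 → [8, 7, 4, 0, -5, -12, 8]
k=6: buf[6] = (-12)-8 = -20 → [8, 7, 4, 0, -5, -12, -20]
sum = -18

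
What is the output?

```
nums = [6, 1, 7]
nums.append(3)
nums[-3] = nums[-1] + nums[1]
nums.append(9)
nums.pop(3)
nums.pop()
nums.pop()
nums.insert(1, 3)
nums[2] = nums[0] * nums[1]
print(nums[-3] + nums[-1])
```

append 3 → [6, 1, 7, 3]
nums[-3] = nums[-1]+nums[1] = 3+1 = 4 → [6, 4, 7, 3]
append 9 → [6, 4, 7, 3, 9]
pop(3) removes 3 → [6, 4, 7, 9]
pop() removes 9 → [6, 4, 7]
pop() removes 7 → [6, 4]
insert 3 at 1 → [6, 3, 4]
nums[2] = nums[0]*nums[1] = 6*3 = 18 → [6, 3, 18]
nums[-3]+nums[-1] = 6+18 = 24

24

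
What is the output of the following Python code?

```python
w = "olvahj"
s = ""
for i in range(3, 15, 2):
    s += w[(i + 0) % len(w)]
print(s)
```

i=3: add w[3]='a' → 'a'
i=5: add w[5]='j' → 'aj'
i=7: add w[1]='l' → 'ajl'
i=9: add w[3]='a' → 'ajla'
i=11: add w[5]='j' → 'ajlaj'
i=13: add w[1]='l' → 'ajlajl'

ajlajl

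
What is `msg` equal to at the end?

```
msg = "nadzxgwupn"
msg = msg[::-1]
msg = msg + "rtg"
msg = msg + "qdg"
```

reverse → 'npuwgxzdan'
+ 'rtg' → 'npuwgxzdanrtg'
+ 'qdg' → 'npuwgxzdanrtgqdg'

'npuwgxzdanrtgqdg'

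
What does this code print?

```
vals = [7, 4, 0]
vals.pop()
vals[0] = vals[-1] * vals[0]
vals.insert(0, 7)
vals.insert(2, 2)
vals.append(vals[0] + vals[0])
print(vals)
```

[7, 28, 2, 4, 14]

pop() removes 0 → [7, 4]
vals[0] = vals[-1]*vals[0] = 4*7 = 28 → [28, 4]
insert 7 at 0 → [7, 28, 4]
insert 2 at 2 → [7, 28, 2, 4]
append vals[0]+vals[0] = 7+7 = 14 → [7, 28, 2, 4, 14]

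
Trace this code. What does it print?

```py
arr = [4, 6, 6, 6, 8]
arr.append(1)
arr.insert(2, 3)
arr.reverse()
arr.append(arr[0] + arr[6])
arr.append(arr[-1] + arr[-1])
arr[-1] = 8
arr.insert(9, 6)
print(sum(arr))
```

append 1 → [4, 6, 6, 6, 8, 1]
insert 3 at 2 → [4, 6, 3, 6, 6, 8, 1]
reverse → [1, 8, 6, 6, 3, 6, 4]
append arr[0]+arr[6] = 1+4 = 5 → [1, 8, 6, 6, 3, 6, 4, 5]
append arr[-1]+arr[-1] = 5+5 = 10 → [1, 8, 6, 6, 3, 6, 4, 5, 10]
arr[-1] = 8 → [1, 8, 6, 6, 3, 6, 4, 5, 8]
insert 6 at 9 → [1, 8, 6, 6, 3, 6, 4, 5, 8, 6]
sum = 53

53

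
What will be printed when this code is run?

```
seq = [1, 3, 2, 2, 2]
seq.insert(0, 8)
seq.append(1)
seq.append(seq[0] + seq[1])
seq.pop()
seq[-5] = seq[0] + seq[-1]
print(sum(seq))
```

insert 8 at 0 → [8, 1, 3, 2, 2, 2]
append 1 → [8, 1, 3, 2, 2, 2, 1]
append seq[0]+seq[1] = 8+1 = 9 → [8, 1, 3, 2, 2, 2, 1, 9]
pop() removes 9 → [8, 1, 3, 2, 2, 2, 1]
seq[-5] = seq[0]+seq[-1] = 8+1 = 9 → [8, 1, 9, 2, 2, 2, 1]
sum = 25

25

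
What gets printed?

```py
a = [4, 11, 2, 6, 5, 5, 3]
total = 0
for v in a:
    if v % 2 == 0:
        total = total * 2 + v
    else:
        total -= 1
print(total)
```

19

v=4: even, total = 0*2+4 = 4
v=11: not even, total = 4-1 = 3
v=2: even, total = 3*2+2 = 8
v=6: even, total = 8*2+6 = 22
v=5: not even, total = 22-1 = 21
v=5: not even, total = 21-1 = 20
v=3: not even, total = 20-1 = 19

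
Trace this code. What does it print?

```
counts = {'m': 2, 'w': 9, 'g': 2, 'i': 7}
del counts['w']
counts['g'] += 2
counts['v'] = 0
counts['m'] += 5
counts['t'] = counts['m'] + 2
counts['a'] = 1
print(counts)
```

del 'w' → {'m': 2, 'g': 2, 'i': 7}
counts['g'] = 2+2 = 4 → {'m': 2, 'g': 4, 'i': 7}
counts['v'] = 0 → {'m': 2, 'g': 4, 'i': 7, 'v': 0}
counts['m'] = 2+5 = 7 → {'m': 7, 'g': 4, 'i': 7, 'v': 0}
counts['t'] = counts['m']+2 = 9 → {'m': 7, 'g': 4, 'i': 7, 'v': 0, 't': 9}
counts['a'] = 1 → {'m': 7, 'g': 4, 'i': 7, 'v': 0, 't': 9, 'a': 1}

{'m': 7, 'g': 4, 'i': 7, 'v': 0, 't': 9, 'a': 1}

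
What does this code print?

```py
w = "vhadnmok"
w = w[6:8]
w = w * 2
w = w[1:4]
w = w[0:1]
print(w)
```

slice [6:8] → 'ok'
repeat ×2 → 'okok'
slice [1:4] → 'kok'
slice [0:1] → 'k'

k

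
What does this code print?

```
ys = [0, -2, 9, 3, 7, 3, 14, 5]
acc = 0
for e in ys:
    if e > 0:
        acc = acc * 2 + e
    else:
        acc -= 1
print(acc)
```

309

e=0: not >0, acc = 0-1 = -1
e=-2: not >0, acc = (-1)-1 = -2
e=9: >0, acc = (-2)*2+9 = 5
e=3: >0, acc = 5*2+3 = 13
e=7: >0, acc = 13*2+7 = 33
e=3: >0, acc = 33*2+3 = 69
e=14: >0, acc = 69*2+14 = 152
e=5: >0, acc = 152*2+5 = 309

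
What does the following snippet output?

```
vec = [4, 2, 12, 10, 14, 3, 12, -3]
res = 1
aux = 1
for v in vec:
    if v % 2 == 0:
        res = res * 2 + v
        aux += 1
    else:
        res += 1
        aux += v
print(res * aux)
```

v=4: even, res = 1*2+4 = 6; aux=2
v=2: even, res = 6*2+2 = 14; aux=3
v=12: even, res = 14*2+12 = 40; aux=4
v=10: even, res = 40*2+10 = 90; aux=5
v=14: even, res = 90*2+14 = 194; aux=6
v=3: not even, res = 194+1 = 195; aux=9
v=12: even, res = 195*2+12 = 402; aux=10
v=-3: not even, res = 402+1 = 403; aux=7
res*aux = 403*7 = 2821

2821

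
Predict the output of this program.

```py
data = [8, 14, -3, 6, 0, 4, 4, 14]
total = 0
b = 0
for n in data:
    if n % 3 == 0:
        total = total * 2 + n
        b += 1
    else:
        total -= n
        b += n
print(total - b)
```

-245

n=8: not %3==0, total = 0-8 = -8; b=8
n=14: not %3==0, total = (-8)-14 = -22; b=22
n=-3: %3==0, total = (-22)*2+(-3) = -47; b=23
n=6: %3==0, total = (-47)*2+6 = -88; b=24
n=0: %3==0, total = (-88)*2+0 = -176; b=25
n=4: not %3==0, total = (-176)-4 = -180; b=29
n=4: not %3==0, total = (-180)-4 = -184; b=33
n=14: not %3==0, total = (-184)-14 = -198; b=47
total-b = (-198)-47 = -245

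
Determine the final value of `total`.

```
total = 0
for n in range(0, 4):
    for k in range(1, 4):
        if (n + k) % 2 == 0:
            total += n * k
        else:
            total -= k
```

n=0,k=1: odd sum, total = 0-1 = -1
n=0,k=2: even sum, total = (-1)+0 = -1
n=0,k=3: odd sum, total = (-1)-3 = -4
n=1,k=1: even sum, total = (-4)+1 = -3
n=1,k=2: odd sum, total = (-3)-2 = -5
n=1,k=3: even sum, total = (-5)+3 = -2
n=2,k=1: odd sum, total = (-2)-1 = -3
n=2,k=2: even sum, total = (-3)+4 = 1
n=2,k=3: odd sum, total = 1-3 = -2
n=3,k=1: even sum, total = (-2)+3 = 1
n=3,k=2: odd sum, total = 1-2 = -1
n=3,k=3: even sum, total = (-1)+9 = 8

8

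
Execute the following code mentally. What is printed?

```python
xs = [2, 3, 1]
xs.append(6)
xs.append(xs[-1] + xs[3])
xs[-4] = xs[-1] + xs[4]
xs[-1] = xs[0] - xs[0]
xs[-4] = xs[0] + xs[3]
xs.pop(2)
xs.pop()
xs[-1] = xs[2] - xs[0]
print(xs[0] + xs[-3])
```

append 6 → [2, 3, 1, 6]
append xs[-1]+xs[3] = 6+6 = 12 → [2, 3, 1, 6, 12]
xs[-4] = xs[-1]+xs[4] = 12+12 = 24 → [2, 24, 1, 6, 12]
xs[-1] = xs[0]-xs[0] = 2-2 = 0 → [2, 24, 1, 6, 0]
xs[-4] = xs[0]+xs[3] = 2+6 = 8 → [2, 8, 1, 6, 0]
pop(2) removes 1 → [2, 8, 6, 0]
pop() removes 0 → [2, 8, 6]
xs[-1] = xs[2]-xs[0] = 6-2 = 4 → [2, 8, 4]
xs[0]+xs[-3] = 2+2 = 4

4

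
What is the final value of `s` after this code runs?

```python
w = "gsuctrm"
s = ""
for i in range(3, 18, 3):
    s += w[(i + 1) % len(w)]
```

i=3: add w[4]='t' → 't'
i=6: add w[0]='g' → 'tg'
i=9: add w[3]='c' → 'tgc'
i=12: add w[6]='m' → 'tgcm'
i=15: add w[2]='u' → 'tgcmu'

'tgcmu'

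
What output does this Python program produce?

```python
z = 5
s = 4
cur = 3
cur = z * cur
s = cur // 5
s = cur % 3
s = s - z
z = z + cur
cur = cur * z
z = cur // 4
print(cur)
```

cur = 5*3 = 15
s = 15//5 = 3
s = 15%3 = 0
s = 0-5 = -5
z = 5+15 = 20
cur = 15*20 = 300
z = 300//4 = 75

300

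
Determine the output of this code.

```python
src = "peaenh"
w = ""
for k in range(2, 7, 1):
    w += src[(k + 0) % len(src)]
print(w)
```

aenhp

k=2: add src[2]='a' → 'a'
k=3: add src[3]='e' → 'ae'
k=4: add src[4]='n' → 'aen'
k=5: add src[5]='h' → 'aenh'
k=6: add src[0]='p' → 'aenhp'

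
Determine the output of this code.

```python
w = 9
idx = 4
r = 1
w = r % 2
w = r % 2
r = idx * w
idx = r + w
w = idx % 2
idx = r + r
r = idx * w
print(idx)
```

w = 1%2 = 1
w = 1%2 = 1
r = 4*1 = 4
idx = 4+1 = 5
w = 5%2 = 1
idx = 4+4 = 8
r = 8*1 = 8

8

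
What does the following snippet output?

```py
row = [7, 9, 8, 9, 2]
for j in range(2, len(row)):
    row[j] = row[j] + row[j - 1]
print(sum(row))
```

87

j=2: row[2] = 8+9 = 17 → [7, 9, 17, 9, 2]
j=3: row[3] = 9+17 = 26 → [7, 9, 17, 26, 2]
j=4: row[4] = 2+26 = 28 → [7, 9, 17, 26, 28]
sum = 87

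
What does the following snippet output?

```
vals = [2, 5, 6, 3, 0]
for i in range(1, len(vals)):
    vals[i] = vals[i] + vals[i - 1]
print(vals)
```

i=1: vals[1] = 5+2 = 7 → [2, 7, 6, 3, 0]
i=2: vals[2] = 6+7 = 13 → [2, 7, 13, 3, 0]
i=3: vals[3] = 3+13 = 16 → [2, 7, 13, 16, 0]
i=4: vals[4] = 0+16 = 16 → [2, 7, 13, 16, 16]

[2, 7, 13, 16, 16]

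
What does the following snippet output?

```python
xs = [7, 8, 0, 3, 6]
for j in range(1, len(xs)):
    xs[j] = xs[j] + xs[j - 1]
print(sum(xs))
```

j=1: xs[1] = 8+7 = 15 → [7, 15, 0, 3, 6]
j=2: xs[2] = 0+15 = 15 → [7, 15, 15, 3, 6]
j=3: xs[3] = 3+15 = 18 → [7, 15, 15, 18, 6]
j=4: xs[4] = 6+18 = 24 → [7, 15, 15, 18, 24]
sum = 79

79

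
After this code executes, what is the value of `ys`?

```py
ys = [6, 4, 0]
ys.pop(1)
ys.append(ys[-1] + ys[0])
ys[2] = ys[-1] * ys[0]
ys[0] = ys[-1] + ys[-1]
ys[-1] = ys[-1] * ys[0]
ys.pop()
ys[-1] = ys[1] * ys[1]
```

pop(1) removes 4 → [6, 0]
append ys[-1]+ys[0] = 0+6 = 6 → [6, 0, 6]
ys[2] = ys[-1]*ys[0] = 6*6 = 36 → [6, 0, 36]
ys[0] = ys[-1]+ys[-1] = 36+36 = 72 → [72, 0, 36]
ys[-1] = ys[-1]*ys[0] = 36*72 = 2592 → [72, 0, 2592]
pop() removes 2592 → [72, 0]
ys[-1] = ys[1]*ys[1] = 0*0 = 0 → [72, 0]

[72, 0]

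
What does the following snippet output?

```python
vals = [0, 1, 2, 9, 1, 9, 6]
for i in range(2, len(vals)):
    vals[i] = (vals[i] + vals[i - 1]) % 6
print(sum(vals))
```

13

i=2: vals[2] = (2+1)%6 = 3 → [0, 1, 3, 9, 1, 9, 6]
i=3: vals[3] = (9+3)%6 = 0 → [0, 1, 3, 0, 1, 9, 6]
i=4: vals[4] = (1+0)%6 = 1 → [0, 1, 3, 0, 1, 9, 6]
i=5: vals[5] = (9+1)%6 = 4 → [0, 1, 3, 0, 1, 4, 6]
i=6: vals[6] = (6+4)%6 = 4 → [0, 1, 3, 0, 1, 4, 4]
sum = 13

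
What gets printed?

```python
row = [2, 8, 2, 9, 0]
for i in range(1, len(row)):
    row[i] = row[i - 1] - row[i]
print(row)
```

[2, -6, -8, -17, -17]

i=1: row[1] = 2-8 = -6 → [2, -6, 2, 9, 0]
i=2: row[2] = (-6)-2 = -8 → [2, -6, -8, 9, 0]
i=3: row[3] = (-8)-9 = -17 → [2, -6, -8, -17, 0]
i=4: row[4] = (-17)-0 = -17 → [2, -6, -8, -17, -17]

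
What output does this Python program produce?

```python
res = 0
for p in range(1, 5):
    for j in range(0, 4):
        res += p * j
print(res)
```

p=1,j=0: res = 0+0 = 0
p=1,j=1: res = 0+1 = 1
p=1,j=2: res = 1+2 = 3
p=1,j=3: res = 3+3 = 6
p=2,j=0: res = 6+0 = 6
p=2,j=1: res = 6+2 = 8
p=2,j=2: res = 8+4 = 12
p=2,j=3: res = 12+6 = 18
p=3,j=0: res = 18+0 = 18
p=3,j=1: res = 18+3 = 21
p=3,j=2: res = 21+6 = 27
p=3,j=3: res = 27+9 = 36
p=4,j=0: res = 36+0 = 36
p=4,j=1: res = 36+4 = 40
p=4,j=2: res = 40+8 = 48
p=4,j=3: res = 48+12 = 60

60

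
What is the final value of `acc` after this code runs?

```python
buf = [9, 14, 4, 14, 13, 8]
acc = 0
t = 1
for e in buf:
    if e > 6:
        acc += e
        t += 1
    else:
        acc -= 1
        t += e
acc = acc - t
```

47

e=9: >6, acc = 0+9 = 9; t=2
e=14: >6, acc = 9+14 = 23; t=3
e=4: not >6, acc = 23-1 = 22; t=7
e=14: >6, acc = 22+14 = 36; t=8
e=13: >6, acc = 36+13 = 49; t=9
e=8: >6, acc = 49+8 = 57; t=10
acc-t = 57-10 = 47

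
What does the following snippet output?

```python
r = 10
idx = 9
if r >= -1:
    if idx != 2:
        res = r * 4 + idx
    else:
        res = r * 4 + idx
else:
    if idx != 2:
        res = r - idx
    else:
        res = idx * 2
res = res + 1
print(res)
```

50

r=10, idx=9
r >= -1 is True; idx != 2 is True
→ res = r * 4 + idx = 49
res = 49+1 = 50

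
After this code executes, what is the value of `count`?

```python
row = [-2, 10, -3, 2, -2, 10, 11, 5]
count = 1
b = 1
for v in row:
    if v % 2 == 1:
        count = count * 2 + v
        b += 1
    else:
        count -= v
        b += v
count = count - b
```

v=-2: not odd, count = 1-(-2) = 3; b=-1
v=10: not odd, count = 3-10 = -7; b=9
v=-3: odd, count = (-7)*2+(-3) = -17; b=10
v=2: not odd, count = (-17)-2 = -19; b=12
v=-2: not odd, count = (-19)-(-2) = -17; b=10
v=10: not odd, count = (-17)-10 = -27; b=20
v=11: odd, count = (-27)*2+11 = -43; b=21
v=5: odd, count = (-43)*2+5 = -81; b=22
count-b = (-81)-22 = -103

-103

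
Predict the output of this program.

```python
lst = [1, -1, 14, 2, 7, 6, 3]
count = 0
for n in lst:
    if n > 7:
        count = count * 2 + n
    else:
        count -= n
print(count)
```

-4

n=1: not >7, count = 0-1 = -1
n=-1: not >7, count = (-1)-(-1) = 0
n=14: >7, count = 0*2+14 = 14
n=2: not >7, count = 14-2 = 12
n=7: not >7, count = 12-7 = 5
n=6: not >7, count = 5-6 = -1
n=3: not >7, count = (-1)-3 = -4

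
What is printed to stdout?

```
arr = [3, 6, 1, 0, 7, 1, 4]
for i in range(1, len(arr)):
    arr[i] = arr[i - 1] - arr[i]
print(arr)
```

i=1: arr[1] = 3-6 = -3 → [3, -3, 1, 0, 7, 1, 4]
i=2: arr[2] = (-3)-1 = -4 → [3, -3, -4, 0, 7, 1, 4]
i=3: arr[3] = (-4)-0 = -4 → [3, -3, -4, -4, 7, 1, 4]
i=4: arr[4] = (-4)-7 = -11 → [3, -3, -4, -4, -11, 1, 4]
i=5: arr[5] = (-11)-1 = -12 → [3, -3, -4, -4, -11, -12, 4]
i=6: arr[6] = (-12)-4 = -16 → [3, -3, -4, -4, -11, -12, -16]

[3, -3, -4, -4, -11, -12, -16]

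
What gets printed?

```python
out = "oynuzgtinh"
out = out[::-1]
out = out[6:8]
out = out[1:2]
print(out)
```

n

reverse → 'hnitgzunyo'
slice [6:8] → 'un'
slice [1:2] → 'n'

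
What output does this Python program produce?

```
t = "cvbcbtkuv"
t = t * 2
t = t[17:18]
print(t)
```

repeat ×2 → 'cvbcbtkuvcvbcbtkuv'
slice [17:18] → 'v'

v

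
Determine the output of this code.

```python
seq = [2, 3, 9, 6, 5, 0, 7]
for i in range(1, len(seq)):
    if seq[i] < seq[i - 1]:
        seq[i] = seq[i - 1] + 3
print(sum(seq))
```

80

i=1: 3>=2, unchanged → [2, 3, 9, 6, 5, 0, 7]
i=2: 9>=3, unchanged → [2, 3, 9, 6, 5, 0, 7]
i=3: 6<9, seq[3] = 9+3 = 12 → [2, 3, 9, 12, 5, 0, 7]
i=4: 5<12, seq[4] = 12+3 = 15 → [2, 3, 9, 12, 15, 0, 7]
i=5: 0<15, seq[5] = 15+3 = 18 → [2, 3, 9, 12, 15, 18, 7]
i=6: 7<18, seq[6] = 18+3 = 21 → [2, 3, 9, 12, 15, 18, 21]
sum = 80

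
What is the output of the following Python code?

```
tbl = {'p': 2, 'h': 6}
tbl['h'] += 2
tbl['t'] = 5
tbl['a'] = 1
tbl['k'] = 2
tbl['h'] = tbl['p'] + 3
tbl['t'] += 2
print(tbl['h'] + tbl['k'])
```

tbl['h'] = 6+2 = 8 → {'p': 2, 'h': 8}
tbl['t'] = 5 → {'p': 2, 'h': 8, 't': 5}
tbl['a'] = 1 → {'p': 2, 'h': 8, 't': 5, 'a': 1}
tbl['k'] = 2 → {'p': 2, 'h': 8, 't': 5, 'a': 1, 'k': 2}
tbl['h'] = tbl['p']+3 = 5 → {'p': 2, 'h': 5, 't': 5, 'a': 1, 'k': 2}
tbl['t'] = 5+2 = 7 → {'p': 2, 'h': 5, 't': 7, 'a': 1, 'k': 2}
tbl['h']+tbl['k'] = 5+2 = 7

7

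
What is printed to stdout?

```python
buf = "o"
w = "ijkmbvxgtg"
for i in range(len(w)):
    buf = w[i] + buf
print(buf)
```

i=0: prepend 'i' → 'io'
i=1: prepend 'j' → 'jio'
i=2: prepend 'k' → 'kjio'
i=3: prepend 'm' → 'mkjio'
i=4: prepend 'b' → 'bmkjio'
i=5: prepend 'v' → 'vbmkjio'
i=6: prepend 'x' → 'xvbmkjio'
i=7: prepend 'g' → 'gxvbmkjio'
i=8: prepend 't' → 'tgxvbmkjio'
i=9: prepend 'g' → 'gtgxvbmkjio'

gtgxvbmkjio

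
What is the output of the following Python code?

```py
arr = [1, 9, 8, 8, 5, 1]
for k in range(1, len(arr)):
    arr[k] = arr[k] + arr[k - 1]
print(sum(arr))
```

118

k=1: arr[1] = 9+1 = 10 → [1, 10, 8, 8, 5, 1]
k=2: arr[2] = 8+10 = 18 → [1, 10, 18, 8, 5, 1]
k=3: arr[3] = 8+18 = 26 → [1, 10, 18, 26, 5, 1]
k=4: arr[4] = 5+26 = 31 → [1, 10, 18, 26, 31, 1]
k=5: arr[5] = 1+31 = 32 → [1, 10, 18, 26, 31, 32]
sum = 118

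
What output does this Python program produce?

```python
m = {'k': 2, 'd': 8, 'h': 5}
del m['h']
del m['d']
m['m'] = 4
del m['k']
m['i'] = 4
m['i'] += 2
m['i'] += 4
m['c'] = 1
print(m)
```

del 'h' → {'k': 2, 'd': 8}
del 'd' → {'k': 2}
m['m'] = 4 → {'k': 2, 'm': 4}
del 'k' → {'m': 4}
m['i'] = 4 → {'m': 4, 'i': 4}
m['i'] = 4+2 = 6 → {'m': 4, 'i': 6}
m['i'] = 6+4 = 10 → {'m': 4, 'i': 10}
m['c'] = 1 → {'m': 4, 'i': 10, 'c': 1}

{'m': 4, 'i': 10, 'c': 1}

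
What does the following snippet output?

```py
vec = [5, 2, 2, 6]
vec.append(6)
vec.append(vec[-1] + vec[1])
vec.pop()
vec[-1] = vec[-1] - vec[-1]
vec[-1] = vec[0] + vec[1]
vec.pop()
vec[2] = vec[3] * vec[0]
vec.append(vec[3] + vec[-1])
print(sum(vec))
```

55

append 6 → [5, 2, 2, 6, 6]
append vec[-1]+vec[1] = 6+2 = 8 → [5, 2, 2, 6, 6, 8]
pop() removes 8 → [5, 2, 2, 6, 6]
vec[-1] = vec[-1]-vec[-1] = 6-6 = 0 → [5, 2, 2, 6, 0]
vec[-1] = vec[0]+vec[1] = 5+2 = 7 → [5, 2, 2, 6, 7]
pop() removes 7 → [5, 2, 2, 6]
vec[2] = vec[3]*vec[0] = 6*5 = 30 → [5, 2, 30, 6]
append vec[3]+vec[-1] = 6+6 = 12 → [5, 2, 30, 6, 12]
sum = 55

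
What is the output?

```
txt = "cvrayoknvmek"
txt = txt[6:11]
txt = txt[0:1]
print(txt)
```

slice [6:11] → 'knvme'
slice [0:1] → 'k'

k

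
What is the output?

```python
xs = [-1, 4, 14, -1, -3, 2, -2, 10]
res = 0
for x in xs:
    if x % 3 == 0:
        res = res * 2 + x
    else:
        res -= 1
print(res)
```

x=-1: not %3==0, res = 0-1 = -1
x=4: not %3==0, res = (-1)-1 = -2
x=14: not %3==0, res = (-2)-1 = -3
x=-1: not %3==0, res = (-3)-1 = -4
x=-3: %3==0, res = (-4)*2+(-3) = -11
x=2: not %3==0, res = (-11)-1 = -12
x=-2: not %3==0, res = (-12)-1 = -13
x=10: not %3==0, res = (-13)-1 = -14

-14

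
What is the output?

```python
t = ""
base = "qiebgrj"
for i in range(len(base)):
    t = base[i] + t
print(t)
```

i=0: prepend 'q' → 'q'
i=1: prepend 'i' → 'iq'
i=2: prepend 'e' → 'eiq'
i=3: prepend 'b' → 'beiq'
i=4: prepend 'g' → 'gbeiq'
i=5: prepend 'r' → 'rgbeiq'
i=6: prepend 'j' → 'jrgbeiq'

jrgbeiq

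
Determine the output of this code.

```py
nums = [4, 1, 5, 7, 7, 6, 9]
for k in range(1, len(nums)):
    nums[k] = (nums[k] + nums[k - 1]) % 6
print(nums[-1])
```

k=1: nums[1] = (1+4)%6 = 5 → [4, 5, 5, 7, 7, 6, 9]
k=2: nums[2] = (5+5)%6 = 4 → [4, 5, 4, 7, 7, 6, 9]
k=3: nums[3] = (7+4)%6 = 5 → [4, 5, 4, 5, 7, 6, 9]
k=4: nums[4] = (7+5)%6 = 0 → [4, 5, 4, 5, 0, 6, 9]
k=5: nums[5] = (6+0)%6 = 0 → [4, 5, 4, 5, 0, 0, 9]
k=6: nums[6] = (9+0)%6 = 3 → [4, 5, 4, 5, 0, 0, 3]

3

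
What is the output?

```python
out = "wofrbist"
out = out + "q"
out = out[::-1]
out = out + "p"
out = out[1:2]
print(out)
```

t

+ 'q' → 'wofrbistq'
reverse → 'qtsibrfow'
+ 'p' → 'qtsibrfowp'
slice [1:2] → 't'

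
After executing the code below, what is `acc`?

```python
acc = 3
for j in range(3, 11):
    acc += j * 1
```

j=3: acc = 3+3*1 = 6
j=4: acc = 6+4*1 = 10
j=5: acc = 10+5*1 = 15
j=6: acc = 15+6*1 = 21
j=7: acc = 21+7*1 = 28
j=8: acc = 28+8*1 = 36
j=9: acc = 36+9*1 = 45
j=10: acc = 45+10*1 = 55

55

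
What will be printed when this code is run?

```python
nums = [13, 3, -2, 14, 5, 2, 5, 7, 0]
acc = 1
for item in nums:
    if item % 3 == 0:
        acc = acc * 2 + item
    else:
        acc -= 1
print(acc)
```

-6

item=13: not %3==0, acc = 1-1 = 0
item=3: %3==0, acc = 0*2+3 = 3
item=-2: not %3==0, acc = 3-1 = 2
item=14: not %3==0, acc = 2-1 = 1
item=5: not %3==0, acc = 1-1 = 0
item=2: not %3==0, acc = 0-1 = -1
item=5: not %3==0, acc = (-1)-1 = -2
item=7: not %3==0, acc = (-2)-1 = -3
item=0: %3==0, acc = (-3)*2+0 = -6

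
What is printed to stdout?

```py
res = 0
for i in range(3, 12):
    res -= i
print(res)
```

-63

i=3: res = 0-3 = -3
i=4: res = (-3)-4 = -7
i=5: res = (-7)-5 = -12
i=6: res = (-12)-6 = -18
i=7: res = (-18)-7 = -25
i=8: res = (-25)-8 = -33
i=9: res = (-33)-9 = -42
i=10: res = (-42)-10 = -52
i=11: res = (-52)-11 = -63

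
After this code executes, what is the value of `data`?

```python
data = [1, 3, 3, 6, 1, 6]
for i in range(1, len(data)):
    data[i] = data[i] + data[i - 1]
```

[1, 4, 7, 13, 14, 20]

i=1: data[1] = 3+1 = 4 → [1, 4, 3, 6, 1, 6]
i=2: data[2] = 3+4 = 7 → [1, 4, 7, 6, 1, 6]
i=3: data[3] = 6+7 = 13 → [1, 4, 7, 13, 1, 6]
i=4: data[4] = 1+13 = 14 → [1, 4, 7, 13, 14, 6]
i=5: data[5] = 6+14 = 20 → [1, 4, 7, 13, 14, 20]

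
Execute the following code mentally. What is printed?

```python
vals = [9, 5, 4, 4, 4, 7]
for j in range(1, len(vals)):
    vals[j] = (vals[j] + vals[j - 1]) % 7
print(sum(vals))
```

j=1: vals[1] = (5+9)%7 = 0 → [9, 0, 4, 4, 4, 7]
j=2: vals[2] = (4+0)%7 = 4 → [9, 0, 4, 4, 4, 7]
j=3: vals[3] = (4+4)%7 = 1 → [9, 0, 4, 1, 4, 7]
j=4: vals[4] = (4+1)%7 = 5 → [9, 0, 4, 1, 5, 7]
j=5: vals[5] = (7+5)%7 = 5 → [9, 0, 4, 1, 5, 5]
sum = 24

24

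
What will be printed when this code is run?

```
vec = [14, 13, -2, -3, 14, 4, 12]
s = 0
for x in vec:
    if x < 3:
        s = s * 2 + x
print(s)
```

x=14: not <3
x=13: not <3
x=-2: <3, s = 0*2+(-2) = -2
x=-3: <3, s = (-2)*2+(-3) = -7
x=14: not <3
x=4: not <3
x=12: not <3

-7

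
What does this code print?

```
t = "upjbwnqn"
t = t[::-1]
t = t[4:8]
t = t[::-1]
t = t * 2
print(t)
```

upjbupjb

reverse → 'nqnwbjpu'
slice [4:8] → 'bjpu'
reverse → 'upjb'
repeat ×2 → 'upjbupjb'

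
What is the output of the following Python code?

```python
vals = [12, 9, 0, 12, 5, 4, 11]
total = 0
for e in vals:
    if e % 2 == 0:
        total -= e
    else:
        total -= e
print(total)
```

e=12: even, total = 0-12 = -12
e=9: not even, total = (-12)-9 = -21
e=0: even, total = (-21)-0 = -21
e=12: even, total = (-21)-12 = -33
e=5: not even, total = (-33)-5 = -38
e=4: even, total = (-38)-4 = -42
e=11: not even, total = (-42)-11 = -53

-53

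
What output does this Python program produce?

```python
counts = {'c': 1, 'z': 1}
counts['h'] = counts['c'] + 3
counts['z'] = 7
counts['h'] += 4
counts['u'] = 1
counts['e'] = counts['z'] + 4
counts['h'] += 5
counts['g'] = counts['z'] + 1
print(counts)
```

counts['h'] = counts['c']+3 = 4 → {'c': 1, 'z': 1, 'h': 4}
counts['z'] = 7 → {'c': 1, 'z': 7, 'h': 4}
counts['h'] = 4+4 = 8 → {'c': 1, 'z': 7, 'h': 8}
counts['u'] = 1 → {'c': 1, 'z': 7, 'h': 8, 'u': 1}
counts['e'] = counts['z']+4 = 11 → {'c': 1, 'z': 7, 'h': 8, 'u': 1, 'e': 11}
counts['h'] = 8+5 = 13 → {'c': 1, 'z': 7, 'h': 13, 'u': 1, 'e': 11}
counts['g'] = counts['z']+1 = 8 → {'c': 1, 'z': 7, 'h': 13, 'u': 1, 'e': 11, 'g': 8}

{'c': 1, 'z': 7, 'h': 13, 'u': 1, 'e': 11, 'g': 8}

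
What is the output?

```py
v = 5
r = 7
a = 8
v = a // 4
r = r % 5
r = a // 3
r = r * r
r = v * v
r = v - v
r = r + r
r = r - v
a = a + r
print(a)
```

6

v = 8//4 = 2
r = 7%5 = 2
r = 8//3 = 2
r = 2*2 = 4
r = 2*2 = 4
r = 2-2 = 0
r = 0+0 = 0
r = 0-2 = -2
a = 8+(-2) = 6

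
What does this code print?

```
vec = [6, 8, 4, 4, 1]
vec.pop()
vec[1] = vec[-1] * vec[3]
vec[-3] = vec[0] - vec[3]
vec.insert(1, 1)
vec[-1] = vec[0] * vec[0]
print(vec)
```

pop() removes 1 → [6, 8, 4, 4]
vec[1] = vec[-1]*vec[3] = 4*4 = 16 → [6, 16, 4, 4]
vec[-3] = vec[0]-vec[3] = 6-4 = 2 → [6, 2, 4, 4]
insert 1 at 1 → [6, 1, 2, 4, 4]
vec[-1] = vec[0]*vec[0] = 6*6 = 36 → [6, 1, 2, 4, 36]

[6, 1, 2, 4, 36]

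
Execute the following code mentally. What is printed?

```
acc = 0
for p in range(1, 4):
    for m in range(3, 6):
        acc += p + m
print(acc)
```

p=1,m=3: acc = 0+4 = 4
p=1,m=4: acc = 4+5 = 9
p=1,m=5: acc = 9+6 = 15
p=2,m=3: acc = 15+5 = 20
p=2,m=4: acc = 20+6 = 26
p=2,m=5: acc = 26+7 = 33
p=3,m=3: acc = 33+6 = 39
p=3,m=4: acc = 39+7 = 46
p=3,m=5: acc = 46+8 = 54

54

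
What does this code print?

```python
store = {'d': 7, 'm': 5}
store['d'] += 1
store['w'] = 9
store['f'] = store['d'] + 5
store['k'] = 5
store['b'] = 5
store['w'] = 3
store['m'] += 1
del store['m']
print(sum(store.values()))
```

store['d'] = 7+1 = 8 → {'d': 8, 'm': 5}
store['w'] = 9 → {'d': 8, 'm': 5, 'w': 9}
store['f'] = store['d']+5 = 13 → {'d': 8, 'm': 5, 'w': 9, 'f': 13}
store['k'] = 5 → {'d': 8, 'm': 5, 'w': 9, 'f': 13, 'k': 5}
store['b'] = 5 → {'d': 8, 'm': 5, 'w': 9, 'f': 13, 'k': 5, 'b': 5}
store['w'] = 3 → {'d': 8, 'm': 5, 'w': 3, 'f': 13, 'k': 5, 'b': 5}
store['m'] = 5+1 = 6 → {'d': 8, 'm': 6, 'w': 3, 'f': 13, 'k': 5, 'b': 5}
del 'm' → {'d': 8, 'w': 3, 'f': 13, 'k': 5, 'b': 5}
sum of values = 34

34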